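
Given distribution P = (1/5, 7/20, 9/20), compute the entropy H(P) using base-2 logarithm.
1.5129 bits

Shannon entropy is H(X) = -Σ p(x) log p(x).

For P = (1/5, 7/20, 9/20):
H = -1/5 × log_2(1/5) -7/20 × log_2(7/20) -9/20 × log_2(9/20)
H = 1.5129 bits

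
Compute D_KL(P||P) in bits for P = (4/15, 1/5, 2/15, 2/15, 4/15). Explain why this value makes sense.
0.0000 bits

KL divergence satisfies the Gibbs inequality: D_KL(P||Q) ≥ 0 for all distributions P, Q.

D_KL(P||Q) = Σ p(x) log(p(x)/q(x))
Each term is p(x) × log_2(p(x)/p(x)) = p(x) × log_2(1) = 0, so the sum is 0.
D_KL(P||Q) = 0.0000 bits

When P = Q, the KL divergence is exactly 0, as there is no 'divergence' between identical distributions.

This non-negativity is a fundamental property: relative entropy cannot be negative because it measures how different Q is from P.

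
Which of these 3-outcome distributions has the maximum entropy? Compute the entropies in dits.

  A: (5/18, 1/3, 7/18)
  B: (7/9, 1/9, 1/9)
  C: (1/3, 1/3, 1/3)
C

For a discrete distribution over n outcomes, entropy is maximized by the uniform distribution.

Computing entropies:
H(A) = 0.4731 dits
H(B) = 0.2969 dits
H(C) = 0.4771 dits

The uniform distribution (where all probabilities equal 1/3) achieves the maximum entropy of log_10(3) = 0.4771 dits.

Distribution C has the highest entropy.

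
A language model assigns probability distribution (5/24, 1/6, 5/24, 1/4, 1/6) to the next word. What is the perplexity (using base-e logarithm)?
4.9403

Perplexity is e^H (or exp(H) for natural log).

First, H = -Σ p log p = 1.5974 nats
Perplexity = e^1.5974 = 4.9403

Interpretation: The model's uncertainty is equivalent to choosing uniformly among 4.9 options.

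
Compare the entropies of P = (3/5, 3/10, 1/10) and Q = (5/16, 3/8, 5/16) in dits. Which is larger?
Q

Computing entropies in dits:
H(P) = 0.3900
H(Q) = 0.4755

Distribution Q has higher entropy.

Intuition: The distribution closer to uniform (more spread out) has higher entropy.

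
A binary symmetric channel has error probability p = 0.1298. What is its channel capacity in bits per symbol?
0.4431 bits

For a binary symmetric channel (BSC) with error probability p:
Capacity C = 1 - H(p) bits per symbol

where H(p) = -p log₂(p) - (1-p) log₂(1-p) is the binary entropy function.

H(0.1298) = 0.5569 bits
C = 1 - 0.5569 = 0.4431 bits per symbol

This means we can reliably transmit up to 0.4431 bits of information per channel use.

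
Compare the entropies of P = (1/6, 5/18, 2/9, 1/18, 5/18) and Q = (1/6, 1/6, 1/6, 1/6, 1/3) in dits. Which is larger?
Q

Computing entropies in dits:
H(P) = 0.6536
H(Q) = 0.6778

Distribution Q has higher entropy.

Intuition: The distribution closer to uniform (more spread out) has higher entropy.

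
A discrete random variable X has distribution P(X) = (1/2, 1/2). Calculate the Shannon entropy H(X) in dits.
0.3010 dits

Shannon entropy is H(X) = -Σ p(x) log p(x).

For P = (1/2, 1/2):
H = -1/2 × log_10(1/2) -1/2 × log_10(1/2)
H = 0.3010 dits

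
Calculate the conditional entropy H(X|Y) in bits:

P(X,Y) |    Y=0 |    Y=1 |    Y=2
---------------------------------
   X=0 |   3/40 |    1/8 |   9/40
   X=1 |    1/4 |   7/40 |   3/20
0.9114 bits

Using the chain rule: H(X|Y) = H(X,Y) - H(Y)

First, compute H(X,Y) = 2.4901 bits

Marginal P(Y) = (13/40, 3/10, 3/8)
H(Y) = 1.5787 bits

H(X|Y) = H(X,Y) - H(Y) = 2.4901 - 1.5787 = 0.9114 bits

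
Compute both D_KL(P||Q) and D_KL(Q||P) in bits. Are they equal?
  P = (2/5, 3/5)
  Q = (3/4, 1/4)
D_KL(P||Q) = 0.3951, D_KL(Q||P) = 0.3644

KL divergence is not symmetric: D_KL(P||Q) ≠ D_KL(Q||P) in general.

D_KL(P||Q) = 0.3951 bits
D_KL(Q||P) = 0.3644 bits

No, they are not equal!

This asymmetry is why KL divergence is not a true distance metric.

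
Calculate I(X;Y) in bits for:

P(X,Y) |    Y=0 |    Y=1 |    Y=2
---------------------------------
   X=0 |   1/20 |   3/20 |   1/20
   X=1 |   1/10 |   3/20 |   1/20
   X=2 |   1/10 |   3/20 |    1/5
0.0703 bits

Mutual information: I(X;Y) = H(X) + H(Y) - H(X,Y)

Marginals:
P(X) = (1/4, 3/10, 9/20), H(X) = 1.5395 bits
P(Y) = (1/4, 9/20, 3/10), H(Y) = 1.5395 bits

Joint entropy: H(X,Y) = 3.0087 bits

I(X;Y) = 1.5395 + 1.5395 - 3.0087 = 0.0703 bits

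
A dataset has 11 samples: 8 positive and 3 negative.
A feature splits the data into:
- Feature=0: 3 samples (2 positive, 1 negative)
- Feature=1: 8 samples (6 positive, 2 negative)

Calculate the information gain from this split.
0.0049 bits

Information Gain = H(Y) - H(Y|Feature)

Before split:
P(positive) = 8/11 = 0.7273
H(Y) = 0.8454 bits

After split:
Feature=0: H = 0.9183 bits (weight = 3/11)
Feature=1: H = 0.8113 bits (weight = 8/11)
H(Y|Feature) = (3/11)×0.9183 + (8/11)×0.8113 = 0.8405 bits

Information Gain = 0.8454 - 0.8405 = 0.0049 bits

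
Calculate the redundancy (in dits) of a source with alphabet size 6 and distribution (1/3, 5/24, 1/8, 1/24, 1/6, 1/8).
0.0642 dits

Redundancy measures how far a source is from maximum entropy:
R = H_max - H(X)

Maximum entropy for 6 symbols: H_max = log_10(6) = 0.7782 dits
Actual entropy: H(X) = 0.7139 dits
Redundancy: R = 0.7782 - 0.7139 = 0.0642 dits

This redundancy represents potential for compression: the source could be compressed by 0.0642 dits per symbol.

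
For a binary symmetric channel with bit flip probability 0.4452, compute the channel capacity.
0.0087 bits

For a binary symmetric channel (BSC) with error probability p:
Capacity C = 1 - H(p) bits per symbol

where H(p) = -p log₂(p) - (1-p) log₂(1-p) is the binary entropy function.

H(0.4452) = 0.9913 bits
C = 1 - 0.9913 = 0.0087 bits per symbol

This means we can reliably transmit up to 0.0087 bits of information per channel use.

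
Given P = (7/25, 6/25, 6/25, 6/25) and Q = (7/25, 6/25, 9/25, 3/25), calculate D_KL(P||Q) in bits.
0.0996 bits

KL divergence: D_KL(P||Q) = Σ p(x) log(p(x)/q(x))

Computing term by term:
  x=0: 7/25 × log_2[(7/25)/(7/25)] = 7/25 × 0.0000 = 0.0000
  x=1: 6/25 × log_2[(6/25)/(6/25)] = 6/25 × 0.0000 = 0.0000
  x=2: 6/25 × log_2[(6/25)/(9/25)] = 6/25 × -0.5850 = -0.1404
  x=3: 6/25 × log_2[(6/25)/(3/25)] = 6/25 × 1.0000 = 0.2400

D_KL(P||Q) = 0.0996 bits

Note: KL divergence is always non-negative and equals 0 iff P = Q.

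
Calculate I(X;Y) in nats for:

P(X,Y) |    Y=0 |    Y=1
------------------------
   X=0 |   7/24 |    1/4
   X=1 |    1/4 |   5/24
0.0000 nats

Mutual information: I(X;Y) = H(X) + H(Y) - H(X,Y)

Marginals:
P(X) = (13/24, 11/24), H(X) = 0.6897 nats
P(Y) = (13/24, 11/24), H(Y) = 0.6897 nats

Joint entropy: H(X,Y) = 1.3793 nats

I(X;Y) = 0.6897 + 0.6897 - 1.3793 = 0.0000 nats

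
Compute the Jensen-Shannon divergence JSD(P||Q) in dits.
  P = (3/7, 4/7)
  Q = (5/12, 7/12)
0.0000 dits

Jensen-Shannon divergence is:
JSD(P||Q) = 0.5 × D_KL(P||M) + 0.5 × D_KL(Q||M)
where M = 0.5 × (P + Q) is the mixture distribution.

M = 0.5 × (3/7, 4/7) + 0.5 × (5/12, 7/12) = (0.422619, 0.577381)

D_KL(P||M) = 0.0000 dits
D_KL(Q||M) = 0.0000 dits

JSD(P||Q) = 0.5 × 0.0000 + 0.5 × 0.0000 = 0.0000 dits

Unlike KL divergence, JSD is symmetric and bounded: 0 ≤ JSD ≤ log(2).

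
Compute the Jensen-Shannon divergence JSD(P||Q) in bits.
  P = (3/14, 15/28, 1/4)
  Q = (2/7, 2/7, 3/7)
0.0487 bits

Jensen-Shannon divergence is:
JSD(P||Q) = 0.5 × D_KL(P||M) + 0.5 × D_KL(Q||M)
where M = 0.5 × (P + Q) is the mixture distribution.

M = 0.5 × (3/14, 15/28, 1/4) + 0.5 × (2/7, 2/7, 3/7) = (1/4, 0.410714, 0.339286)

D_KL(P||M) = 0.0476 bits
D_KL(Q||M) = 0.0499 bits

JSD(P||Q) = 0.5 × 0.0476 + 0.5 × 0.0499 = 0.0487 bits

Unlike KL divergence, JSD is symmetric and bounded: 0 ≤ JSD ≤ log(2).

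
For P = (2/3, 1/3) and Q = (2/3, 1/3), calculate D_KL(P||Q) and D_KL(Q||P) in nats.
D_KL(P||Q) = 0.0000, D_KL(Q||P) = 0.0000

KL divergence is not symmetric: D_KL(P||Q) ≠ D_KL(Q||P) in general.

D_KL(P||Q) = 0.0000 nats
D_KL(Q||P) = 0.0000 nats

In this case they happen to be equal (to 4 decimal places).

This asymmetry is why KL divergence is not a true distance metric.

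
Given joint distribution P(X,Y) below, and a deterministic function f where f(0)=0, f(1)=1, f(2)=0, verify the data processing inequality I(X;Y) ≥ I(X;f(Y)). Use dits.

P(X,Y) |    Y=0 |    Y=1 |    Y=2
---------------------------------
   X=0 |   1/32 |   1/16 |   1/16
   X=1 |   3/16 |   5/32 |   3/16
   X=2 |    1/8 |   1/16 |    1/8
I(X;Y) = 0.0067, I(X;f(Y)) = 0.0047, inequality holds: 0.0067 ≥ 0.0047

Data Processing Inequality: For any Markov chain X → Y → Z, we have I(X;Y) ≥ I(X;Z).

Here Z = f(Y) is a deterministic function of Y, forming X → Y → Z.

Original I(X;Y) = 0.0067 dits

After applying f:
P(X,Z) where Z=f(Y):
- P(X,Z=0) = P(X,Y=0) + P(X,Y=2)
- P(X,Z=1) = P(X,Y=1)

I(X;Z) = I(X;f(Y)) = 0.0047 dits

Verification: 0.0067 ≥ 0.0047 ✓

Information cannot be created by processing; the function f can only lose information about X.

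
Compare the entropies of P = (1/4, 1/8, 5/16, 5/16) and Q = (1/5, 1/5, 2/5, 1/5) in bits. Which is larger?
P

Computing entropies in bits:
H(P) = 1.9238
H(Q) = 1.9219

Distribution P has higher entropy.

Intuition: The distribution closer to uniform (more spread out) has higher entropy.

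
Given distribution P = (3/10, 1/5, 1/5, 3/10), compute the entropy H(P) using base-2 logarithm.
1.9710 bits

Shannon entropy is H(X) = -Σ p(x) log p(x).

For P = (3/10, 1/5, 1/5, 3/10):
H = -3/10 × log_2(3/10) -1/5 × log_2(1/5) -1/5 × log_2(1/5) -3/10 × log_2(3/10)
H = 1.9710 bits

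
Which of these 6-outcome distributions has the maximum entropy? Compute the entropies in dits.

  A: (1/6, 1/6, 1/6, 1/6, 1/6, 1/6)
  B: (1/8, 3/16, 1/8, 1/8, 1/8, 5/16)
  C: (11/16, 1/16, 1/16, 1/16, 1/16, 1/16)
A

For a discrete distribution over n outcomes, entropy is maximized by the uniform distribution.

Computing entropies:
H(A) = 0.7782 dits
H(B) = 0.7457 dits
H(C) = 0.4882 dits

The uniform distribution (where all probabilities equal 1/6) achieves the maximum entropy of log_10(6) = 0.7782 dits.

Distribution A has the highest entropy.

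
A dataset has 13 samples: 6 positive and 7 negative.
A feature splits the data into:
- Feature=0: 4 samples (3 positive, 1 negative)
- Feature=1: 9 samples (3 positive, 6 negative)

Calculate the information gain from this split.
0.1104 bits

Information Gain = H(Y) - H(Y|Feature)

Before split:
P(positive) = 6/13 = 0.4615
H(Y) = 0.9957 bits

After split:
Feature=0: H = 0.8113 bits (weight = 4/13)
Feature=1: H = 0.9183 bits (weight = 9/13)
H(Y|Feature) = (4/13)×0.8113 + (9/13)×0.9183 = 0.8854 bits

Information Gain = 0.9957 - 0.8854 = 0.1104 bits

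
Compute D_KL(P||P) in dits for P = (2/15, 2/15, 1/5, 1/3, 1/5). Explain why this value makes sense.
0.0000 dits

KL divergence satisfies the Gibbs inequality: D_KL(P||Q) ≥ 0 for all distributions P, Q.

D_KL(P||Q) = Σ p(x) log(p(x)/q(x))
Each term is p(x) × log_10(p(x)/p(x)) = p(x) × log_10(1) = 0, so the sum is 0.
D_KL(P||Q) = 0.0000 dits

When P = Q, the KL divergence is exactly 0, as there is no 'divergence' between identical distributions.

This non-negativity is a fundamental property: relative entropy cannot be negative because it measures how different Q is from P.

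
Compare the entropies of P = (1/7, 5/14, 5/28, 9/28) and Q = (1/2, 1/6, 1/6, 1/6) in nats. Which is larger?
P

Computing entropies in nats:
H(P) = 1.3182
H(Q) = 1.2425

Distribution P has higher entropy.

Intuition: The distribution closer to uniform (more spread out) has higher entropy.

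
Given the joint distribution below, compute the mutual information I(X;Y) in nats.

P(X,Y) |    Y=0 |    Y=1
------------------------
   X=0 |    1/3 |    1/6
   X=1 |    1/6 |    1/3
0.0566 nats

Mutual information: I(X;Y) = H(X) + H(Y) - H(X,Y)

Marginals:
P(X) = (1/2, 1/2), H(X) = 0.6931 nats
P(Y) = (1/2, 1/2), H(Y) = 0.6931 nats

Joint entropy: H(X,Y) = 1.3297 nats

I(X;Y) = 0.6931 + 0.6931 - 1.3297 = 0.0566 nats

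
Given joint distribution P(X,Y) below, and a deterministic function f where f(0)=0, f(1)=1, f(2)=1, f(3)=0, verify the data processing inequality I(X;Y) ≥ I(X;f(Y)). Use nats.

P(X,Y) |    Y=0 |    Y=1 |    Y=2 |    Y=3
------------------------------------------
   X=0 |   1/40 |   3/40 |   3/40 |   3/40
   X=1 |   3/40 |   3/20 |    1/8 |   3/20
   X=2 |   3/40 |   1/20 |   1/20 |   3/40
I(X;Y) = 0.0210, I(X;f(Y)) = 0.0113, inequality holds: 0.0210 ≥ 0.0113

Data Processing Inequality: For any Markov chain X → Y → Z, we have I(X;Y) ≥ I(X;Z).

Here Z = f(Y) is a deterministic function of Y, forming X → Y → Z.

Original I(X;Y) = 0.0210 nats

After applying f:
P(X,Z) where Z=f(Y):
- P(X,Z=0) = P(X,Y=0) + P(X,Y=3)
- P(X,Z=1) = P(X,Y=1) + P(X,Y=2)

I(X;Z) = I(X;f(Y)) = 0.0113 nats

Verification: 0.0210 ≥ 0.0113 ✓

Information cannot be created by processing; the function f can only lose information about X.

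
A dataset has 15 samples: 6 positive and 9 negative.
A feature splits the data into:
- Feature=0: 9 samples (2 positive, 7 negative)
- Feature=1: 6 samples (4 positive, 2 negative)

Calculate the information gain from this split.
0.1451 bits

Information Gain = H(Y) - H(Y|Feature)

Before split:
P(positive) = 6/15 = 0.4000
H(Y) = 0.9710 bits

After split:
Feature=0: H = 0.7642 bits (weight = 9/15)
Feature=1: H = 0.9183 bits (weight = 6/15)
H(Y|Feature) = (9/15)×0.7642 + (6/15)×0.9183 = 0.8258 bits

Information Gain = 0.9710 - 0.8258 = 0.1451 bits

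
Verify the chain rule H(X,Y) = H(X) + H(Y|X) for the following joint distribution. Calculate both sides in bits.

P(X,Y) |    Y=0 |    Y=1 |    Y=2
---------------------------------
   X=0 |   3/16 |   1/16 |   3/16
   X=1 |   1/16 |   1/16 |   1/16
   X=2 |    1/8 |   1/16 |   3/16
H(X,Y) = 2.9835, H(X) = 1.5052, H(Y|X) = 1.4782 (all in bits)

Chain rule: H(X,Y) = H(X) + H(Y|X)

Left side — joint entropy directly:
H(X,Y) = -Σ p(x,y) log p(x,y) = 2.9835 bits

Right side — compute H(Y|X) from the conditional distributions:
P(X) = (7/16, 3/16, 3/8), so H(X) = 1.5052 bits
H(Y|X) = Σ_x P(X=x) · H(Y|X=x):
  P(Y|X=0) = (3/7, 1/7, 3/7), H(Y|X=0) = 1.4488, weight P(X=0) = 7/16
  P(Y|X=1) = (1/3, 1/3, 1/3), H(Y|X=1) = 1.5850, weight P(X=1) = 3/16
  P(Y|X=2) = (1/3, 1/6, 1/2), H(Y|X=2) = 1.4591, weight P(X=2) = 3/8
H(Y|X) = 1.4782 bits

H(X) + H(Y|X) = 1.5052 + 1.4782 = 2.9835 bits

Both sides equal 2.9835 bits. ✓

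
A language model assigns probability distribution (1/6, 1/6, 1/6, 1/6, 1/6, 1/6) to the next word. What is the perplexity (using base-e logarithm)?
6.0000

Perplexity is e^H (or exp(H) for natural log).

First, H = -Σ p log p = 1.7918 nats
Perplexity = e^1.7918 = 6.0000

Interpretation: The model's uncertainty is equivalent to choosing uniformly among 6.0 options.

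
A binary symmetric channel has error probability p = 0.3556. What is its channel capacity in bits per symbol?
0.0610 bits

For a binary symmetric channel (BSC) with error probability p:
Capacity C = 1 - H(p) bits per symbol

where H(p) = -p log₂(p) - (1-p) log₂(1-p) is the binary entropy function.

H(0.3556) = 0.9390 bits
C = 1 - 0.9390 = 0.0610 bits per symbol

This means we can reliably transmit up to 0.0610 bits of information per channel use.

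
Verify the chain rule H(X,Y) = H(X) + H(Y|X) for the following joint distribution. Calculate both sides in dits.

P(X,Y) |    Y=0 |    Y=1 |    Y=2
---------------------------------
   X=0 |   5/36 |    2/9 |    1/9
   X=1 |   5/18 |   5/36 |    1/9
H(X,Y) = 0.7499, H(X) = 0.3004, H(Y|X) = 0.4495 (all in dits)

Chain rule: H(X,Y) = H(X) + H(Y|X)

Left side — joint entropy directly:
H(X,Y) = -Σ p(x,y) log p(x,y) = 0.7499 dits

Right side — compute H(Y|X) from the conditional distributions:
P(X) = (17/36, 19/36), so H(X) = 0.3004 dits
H(Y|X) = Σ_x P(X=x) · H(Y|X=x):
  P(Y|X=0) = (5/17, 8/17, 4/17), H(Y|X=0) = 0.4582, weight P(X=0) = 17/36
  P(Y|X=1) = (10/19, 5/19, 4/19), H(Y|X=1) = 0.4417, weight P(X=1) = 19/36
H(Y|X) = 0.4495 dits

H(X) + H(Y|X) = 0.3004 + 0.4495 = 0.7499 dits

Both sides equal 0.7499 dits. ✓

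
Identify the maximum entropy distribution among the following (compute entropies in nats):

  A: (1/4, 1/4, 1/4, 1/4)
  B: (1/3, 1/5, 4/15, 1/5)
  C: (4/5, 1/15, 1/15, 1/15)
A

For a discrete distribution over n outcomes, entropy is maximized by the uniform distribution.

Computing entropies:
H(A) = 1.3863 nats
H(B) = 1.3624 nats
H(C) = 0.7201 nats

The uniform distribution (where all probabilities equal 1/4) achieves the maximum entropy of log_e(4) = 1.3863 nats.

Distribution A has the highest entropy.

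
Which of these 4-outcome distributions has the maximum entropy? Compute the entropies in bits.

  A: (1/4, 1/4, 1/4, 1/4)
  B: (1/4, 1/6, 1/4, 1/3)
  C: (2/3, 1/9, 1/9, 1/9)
A

For a discrete distribution over n outcomes, entropy is maximized by the uniform distribution.

Computing entropies:
H(A) = 2.0000 bits
H(B) = 1.9591 bits
H(C) = 1.4466 bits

The uniform distribution (where all probabilities equal 1/4) achieves the maximum entropy of log_2(4) = 2.0000 bits.

Distribution A has the highest entropy.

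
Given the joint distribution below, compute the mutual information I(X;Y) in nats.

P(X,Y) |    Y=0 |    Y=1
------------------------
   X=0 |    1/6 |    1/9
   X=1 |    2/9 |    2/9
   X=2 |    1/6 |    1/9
0.0050 nats

Mutual information: I(X;Y) = H(X) + H(Y) - H(X,Y)

Marginals:
P(X) = (5/18, 4/9, 5/18), H(X) = 1.0720 nats
P(Y) = (5/9, 4/9), H(Y) = 0.6870 nats

Joint entropy: H(X,Y) = 1.7540 nats

I(X;Y) = 1.0720 + 0.6870 - 1.7540 = 0.0050 nats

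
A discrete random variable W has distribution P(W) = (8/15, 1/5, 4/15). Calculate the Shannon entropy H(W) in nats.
1.0096 nats

Shannon entropy is H(X) = -Σ p(x) log p(x).

For P = (8/15, 1/5, 4/15):
H = -8/15 × log_e(8/15) -1/5 × log_e(1/5) -4/15 × log_e(4/15)
H = 1.0096 nats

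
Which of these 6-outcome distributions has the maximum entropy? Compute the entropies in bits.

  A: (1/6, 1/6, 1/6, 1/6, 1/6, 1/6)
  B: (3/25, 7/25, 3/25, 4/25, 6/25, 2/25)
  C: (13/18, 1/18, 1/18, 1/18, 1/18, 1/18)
A

For a discrete distribution over n outcomes, entropy is maximized by the uniform distribution.

Computing entropies:
H(A) = 2.5850 bits
H(B) = 2.4570 bits
H(C) = 1.4974 bits

The uniform distribution (where all probabilities equal 1/6) achieves the maximum entropy of log_2(6) = 2.5850 bits.

Distribution A has the highest entropy.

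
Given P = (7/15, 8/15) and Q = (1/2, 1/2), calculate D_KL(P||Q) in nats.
0.0022 nats

KL divergence: D_KL(P||Q) = Σ p(x) log(p(x)/q(x))

Computing term by term:
  x=0: 7/15 × log_e[(7/15)/(1/2)] = 7/15 × -0.0690 = -0.0322
  x=1: 8/15 × log_e[(8/15)/(1/2)] = 8/15 × 0.0645 = 0.0344

D_KL(P||Q) = 0.0022 nats

Note: KL divergence is always non-negative and equals 0 iff P = Q.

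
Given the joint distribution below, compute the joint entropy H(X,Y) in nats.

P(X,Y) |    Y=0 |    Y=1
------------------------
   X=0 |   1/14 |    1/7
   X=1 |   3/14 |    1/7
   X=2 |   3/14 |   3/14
1.7348 nats

Joint entropy is H(X,Y) = -Σ_{x,y} p(x,y) log p(x,y).

Summing over all non-zero entries:
H(X,Y) = -[1/14·log_e(1/14) + 1/7·log_e(1/7) + 3/14·log_e(3/14) + 1/7·log_e(1/7) + 3/14·log_e(3/14) + 3/14·log_e(3/14)]
H(X,Y) = 1.7348 nats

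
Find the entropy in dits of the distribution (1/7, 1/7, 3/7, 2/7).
0.5546 dits

Shannon entropy is H(X) = -Σ p(x) log p(x).

For P = (1/7, 1/7, 3/7, 2/7):
H = -1/7 × log_10(1/7) -1/7 × log_10(1/7) -3/7 × log_10(3/7) -2/7 × log_10(2/7)
H = 0.5546 dits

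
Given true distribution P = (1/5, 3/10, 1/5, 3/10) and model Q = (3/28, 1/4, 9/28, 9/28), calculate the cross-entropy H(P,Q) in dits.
0.6211 dits

Cross-entropy: H(P,Q) = -Σ p(x) log q(x)

Alternatively: H(P,Q) = H(P) + D_KL(P||Q)
H(P) = 0.5933 dits
D_KL(P||Q) = 0.0278 dits

H(P,Q) = 0.5933 + 0.0278 = 0.6211 dits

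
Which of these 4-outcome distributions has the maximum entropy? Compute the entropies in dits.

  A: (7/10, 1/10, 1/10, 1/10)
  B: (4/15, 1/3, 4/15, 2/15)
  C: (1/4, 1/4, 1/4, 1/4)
C

For a discrete distribution over n outcomes, entropy is maximized by the uniform distribution.

Computing entropies:
H(A) = 0.4084 dits
H(B) = 0.5819 dits
H(C) = 0.6021 dits

The uniform distribution (where all probabilities equal 1/4) achieves the maximum entropy of log_10(4) = 0.6021 dits.

Distribution C has the highest entropy.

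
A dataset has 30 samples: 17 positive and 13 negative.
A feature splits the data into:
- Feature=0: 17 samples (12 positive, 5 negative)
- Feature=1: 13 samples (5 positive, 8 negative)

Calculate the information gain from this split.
0.0753 bits

Information Gain = H(Y) - H(Y|Feature)

Before split:
P(positive) = 17/30 = 0.5667
H(Y) = 0.9871 bits

After split:
Feature=0: H = 0.8740 bits (weight = 17/30)
Feature=1: H = 0.9612 bits (weight = 13/30)
H(Y|Feature) = (17/30)×0.8740 + (13/30)×0.9612 = 0.9118 bits

Information Gain = 0.9871 - 0.9118 = 0.0753 bits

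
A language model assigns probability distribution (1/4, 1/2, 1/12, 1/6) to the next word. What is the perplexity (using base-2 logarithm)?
3.3163

Perplexity is 2^H (or exp(H) for natural log).

First, H = -Σ p log p = 1.7296 bits
Perplexity = 2^1.7296 = 3.3163

Interpretation: The model's uncertainty is equivalent to choosing uniformly among 3.3 options.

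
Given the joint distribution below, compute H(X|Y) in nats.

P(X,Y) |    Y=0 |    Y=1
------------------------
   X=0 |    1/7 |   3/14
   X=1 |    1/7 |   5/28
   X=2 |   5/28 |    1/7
1.0887 nats

Using the chain rule: H(X|Y) = H(X,Y) - H(Y)

First, compute H(X,Y) = 1.7793 nats

Marginal P(Y) = (13/28, 15/28)
H(Y) = 0.6906 nats

H(X|Y) = H(X,Y) - H(Y) = 1.7793 - 0.6906 = 1.0887 nats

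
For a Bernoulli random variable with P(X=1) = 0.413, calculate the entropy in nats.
0.6779 nats

The binary entropy function is:
H(p) = -p log(p) - (1-p) log(1-p)

H(0.413) = -0.413 × log_e(0.413) - 0.587 × log_e(0.587)
H(0.413) = 0.6779 nats

Note: Binary entropy is maximized at p=0.5 (H=1 bit) and minimized at p=0 or p=1 (H=0).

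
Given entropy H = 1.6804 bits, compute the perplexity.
3.2052

Perplexity is 2^H (or exp(H) for natural log).

H = 1.6804 bits
Perplexity = 2^1.6804 = 3.2052

Interpretation: The model's uncertainty is equivalent to choosing uniformly among 3.2 options.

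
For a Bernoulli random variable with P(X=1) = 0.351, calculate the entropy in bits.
0.9350 bits

The binary entropy function is:
H(p) = -p log(p) - (1-p) log(1-p)

H(0.351) = -0.351 × log_2(0.351) - 0.649 × log_2(0.649)
H(0.351) = 0.9350 bits

Note: Binary entropy is maximized at p=0.5 (H=1 bit) and minimized at p=0 or p=1 (H=0).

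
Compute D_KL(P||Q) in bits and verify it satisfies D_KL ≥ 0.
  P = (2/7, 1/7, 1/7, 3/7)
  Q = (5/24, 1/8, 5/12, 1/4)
0.2704 bits

KL divergence satisfies the Gibbs inequality: D_KL(P||Q) ≥ 0 for all distributions P, Q.

D_KL(P||Q) = Σ p(x) log(p(x)/q(x))
Term by term:
  x=0: 2/7 × log_2[(2/7)/(5/24)] = 0.1302
  x=1: 1/7 × log_2[(1/7)/(1/8)] = 0.0275
  x=2: 1/7 × log_2[(1/7)/(5/12)] = -0.2206
  x=3: 3/7 × log_2[(3/7)/(1/4)] = 0.3333
D_KL(P||Q) = 0.2704 bits

D_KL(P||Q) = 0.2704 ≥ 0 ✓

This non-negativity is a fundamental property: relative entropy cannot be negative because it measures how different Q is from P.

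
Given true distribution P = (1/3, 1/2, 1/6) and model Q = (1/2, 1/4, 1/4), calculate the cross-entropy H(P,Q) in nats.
1.1552 nats

Cross-entropy: H(P,Q) = -Σ p(x) log q(x)

Alternatively: H(P,Q) = H(P) + D_KL(P||Q)
H(P) = 1.0114 nats
D_KL(P||Q) = 0.1438 nats

H(P,Q) = 1.0114 + 0.1438 = 1.1552 nats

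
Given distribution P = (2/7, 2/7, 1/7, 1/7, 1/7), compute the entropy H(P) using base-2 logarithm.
2.2359 bits

Shannon entropy is H(X) = -Σ p(x) log p(x).

For P = (2/7, 2/7, 1/7, 1/7, 1/7):
H = -2/7 × log_2(2/7) -2/7 × log_2(2/7) -1/7 × log_2(1/7) -1/7 × log_2(1/7) -1/7 × log_2(1/7)
H = 2.2359 bits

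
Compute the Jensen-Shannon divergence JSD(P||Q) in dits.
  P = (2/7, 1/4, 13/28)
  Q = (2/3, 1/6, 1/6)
0.0347 dits

Jensen-Shannon divergence is:
JSD(P||Q) = 0.5 × D_KL(P||M) + 0.5 × D_KL(Q||M)
where M = 0.5 × (P + Q) is the mixture distribution.

M = 0.5 × (2/7, 1/4, 13/28) + 0.5 × (2/3, 1/6, 1/6) = (10/21, 5/24, 0.315476)

D_KL(P||M) = 0.0343 dits
D_KL(Q||M) = 0.0351 dits

JSD(P||Q) = 0.5 × 0.0343 + 0.5 × 0.0351 = 0.0347 dits

Unlike KL divergence, JSD is symmetric and bounded: 0 ≤ JSD ≤ log(2).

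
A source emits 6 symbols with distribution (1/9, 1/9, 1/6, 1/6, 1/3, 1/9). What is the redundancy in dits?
0.0416 dits

Redundancy measures how far a source is from maximum entropy:
R = H_max - H(X)

Maximum entropy for 6 symbols: H_max = log_10(6) = 0.7782 dits
Actual entropy: H(X) = 0.7365 dits
Redundancy: R = 0.7782 - 0.7365 = 0.0416 dits

This redundancy represents potential for compression: the source could be compressed by 0.0416 dits per symbol.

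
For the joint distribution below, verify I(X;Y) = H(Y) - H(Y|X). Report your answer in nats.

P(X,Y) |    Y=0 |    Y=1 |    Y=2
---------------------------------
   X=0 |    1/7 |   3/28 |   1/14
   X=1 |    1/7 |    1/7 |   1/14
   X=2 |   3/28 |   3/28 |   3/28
I(X;Y) = 0.0105 nats

Mutual information has multiple equivalent forms:
- I(X;Y) = H(X) - H(X|Y)
- I(X;Y) = H(Y) - H(Y|X)
- I(X;Y) = H(X) + H(Y) - H(X,Y)

Computing all quantities:
H(X) = 1.0974, H(Y) = 1.0813, H(X,Y) = 2.1682
H(X|Y) = 1.0869, H(Y|X) = 1.0709

Verification:
H(X) - H(X|Y) = 1.0974 - 1.0869 = 0.0105
H(Y) - H(Y|X) = 1.0813 - 1.0709 = 0.0105
H(X) + H(Y) - H(X,Y) = 1.0974 + 1.0813 - 2.1682 = 0.0105

All forms give I(X;Y) = 0.0105 nats. ✓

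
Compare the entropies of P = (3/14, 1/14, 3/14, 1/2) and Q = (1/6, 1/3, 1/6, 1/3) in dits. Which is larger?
Q

Computing entropies in dits:
H(P) = 0.5191
H(Q) = 0.5775

Distribution Q has higher entropy.

Intuition: The distribution closer to uniform (more spread out) has higher entropy.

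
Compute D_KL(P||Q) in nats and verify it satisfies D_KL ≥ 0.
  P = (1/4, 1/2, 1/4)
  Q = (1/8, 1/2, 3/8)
0.0719 nats

KL divergence satisfies the Gibbs inequality: D_KL(P||Q) ≥ 0 for all distributions P, Q.

D_KL(P||Q) = Σ p(x) log(p(x)/q(x))
Term by term:
  x=0: 1/4 × log_e[(1/4)/(1/8)] = 0.1733
  x=1: 1/2 × log_e[(1/2)/(1/2)] = 0.0000
  x=2: 1/4 × log_e[(1/4)/(3/8)] = -0.1014
D_KL(P||Q) = 0.0719 nats

D_KL(P||Q) = 0.0719 ≥ 0 ✓

This non-negativity is a fundamental property: relative entropy cannot be negative because it measures how different Q is from P.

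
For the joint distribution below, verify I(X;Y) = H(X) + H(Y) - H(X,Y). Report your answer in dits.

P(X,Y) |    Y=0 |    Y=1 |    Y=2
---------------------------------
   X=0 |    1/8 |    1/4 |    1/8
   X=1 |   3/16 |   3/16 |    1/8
I(X;Y) = 0.0047 dits

Mutual information has multiple equivalent forms:
- I(X;Y) = H(X) - H(X|Y)
- I(X;Y) = H(Y) - H(Y|X)
- I(X;Y) = H(X) + H(Y) - H(X,Y)

Computing all quantities:
H(X) = 0.3010, H(Y) = 0.4654, H(X,Y) = 0.7618
H(X|Y) = 0.2964, H(Y|X) = 0.4608

Verification:
H(X) - H(X|Y) = 0.3010 - 0.2964 = 0.0047
H(Y) - H(Y|X) = 0.4654 - 0.4608 = 0.0047
H(X) + H(Y) - H(X,Y) = 0.3010 + 0.4654 - 0.7618 = 0.0047

All forms give I(X;Y) = 0.0047 dits. ✓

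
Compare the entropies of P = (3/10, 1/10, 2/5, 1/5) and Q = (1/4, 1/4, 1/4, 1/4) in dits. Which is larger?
Q

Computing entropies in dits:
H(P) = 0.5558
H(Q) = 0.6021

Distribution Q has higher entropy.

Intuition: The distribution closer to uniform (more spread out) has higher entropy.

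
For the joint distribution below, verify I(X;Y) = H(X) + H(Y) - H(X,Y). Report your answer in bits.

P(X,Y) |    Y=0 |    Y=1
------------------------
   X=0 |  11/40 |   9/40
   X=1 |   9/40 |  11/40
I(X;Y) = 0.0072 bits

Mutual information has multiple equivalent forms:
- I(X;Y) = H(X) - H(X|Y)
- I(X;Y) = H(Y) - H(Y|X)
- I(X;Y) = H(X) + H(Y) - H(X,Y)

Computing all quantities:
H(X) = 1.0000, H(Y) = 1.0000, H(X,Y) = 1.9928
H(X|Y) = 0.9928, H(Y|X) = 0.9928

Verification:
H(X) - H(X|Y) = 1.0000 - 0.9928 = 0.0072
H(Y) - H(Y|X) = 1.0000 - 0.9928 = 0.0072
H(X) + H(Y) - H(X,Y) = 1.0000 + 1.0000 - 1.9928 = 0.0072

All forms give I(X;Y) = 0.0072 bits. ✓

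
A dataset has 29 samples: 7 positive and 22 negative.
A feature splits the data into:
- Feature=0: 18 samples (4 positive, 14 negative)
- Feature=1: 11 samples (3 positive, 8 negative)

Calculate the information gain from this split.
0.0023 bits

Information Gain = H(Y) - H(Y|Feature)

Before split:
P(positive) = 7/29 = 0.2414
H(Y) = 0.7973 bits

After split:
Feature=0: H = 0.7642 bits (weight = 18/29)
Feature=1: H = 0.8454 bits (weight = 11/29)
H(Y|Feature) = (18/29)×0.7642 + (11/29)×0.8454 = 0.7950 bits

Information Gain = 0.7973 - 0.7950 = 0.0023 bits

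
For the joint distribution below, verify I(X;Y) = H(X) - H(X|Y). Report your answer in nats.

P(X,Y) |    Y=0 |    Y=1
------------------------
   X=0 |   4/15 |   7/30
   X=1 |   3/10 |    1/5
I(X;Y) = 0.0023 nats

Mutual information has multiple equivalent forms:
- I(X;Y) = H(X) - H(X|Y)
- I(X;Y) = H(Y) - H(Y|X)
- I(X;Y) = H(X) + H(Y) - H(X,Y)

Computing all quantities:
H(X) = 0.6931, H(Y) = 0.6842, H(X,Y) = 1.3751
H(X|Y) = 0.6909, H(Y|X) = 0.6820

Verification:
H(X) - H(X|Y) = 0.6931 - 0.6909 = 0.0023
H(Y) - H(Y|X) = 0.6842 - 0.6820 = 0.0023
H(X) + H(Y) - H(X,Y) = 0.6931 + 0.6842 - 1.3751 = 0.0023

All forms give I(X;Y) = 0.0023 nats. ✓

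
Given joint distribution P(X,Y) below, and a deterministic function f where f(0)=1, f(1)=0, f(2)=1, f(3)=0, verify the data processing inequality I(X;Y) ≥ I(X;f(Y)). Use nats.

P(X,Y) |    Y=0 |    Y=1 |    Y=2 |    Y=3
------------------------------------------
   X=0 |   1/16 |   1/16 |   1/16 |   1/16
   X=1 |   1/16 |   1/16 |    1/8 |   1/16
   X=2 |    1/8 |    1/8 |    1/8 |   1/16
I(X;Y) = 0.0162, I(X;f(Y)) = 0.0029, inequality holds: 0.0162 ≥ 0.0029

Data Processing Inequality: For any Markov chain X → Y → Z, we have I(X;Y) ≥ I(X;Z).

Here Z = f(Y) is a deterministic function of Y, forming X → Y → Z.

Original I(X;Y) = 0.0162 nats

After applying f:
P(X,Z) where Z=f(Y):
- P(X,Z=0) = P(X,Y=1) + P(X,Y=3)
- P(X,Z=1) = P(X,Y=0) + P(X,Y=2)

I(X;Z) = I(X;f(Y)) = 0.0029 nats

Verification: 0.0162 ≥ 0.0029 ✓

Information cannot be created by processing; the function f can only lose information about X.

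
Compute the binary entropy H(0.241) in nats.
0.5522 nats

The binary entropy function is:
H(p) = -p log(p) - (1-p) log(1-p)

H(0.241) = -0.241 × log_e(0.241) - 0.759 × log_e(0.759)
H(0.241) = 0.5522 nats

Note: Binary entropy is maximized at p=0.5 (H=1 bit) and minimized at p=0 or p=1 (H=0).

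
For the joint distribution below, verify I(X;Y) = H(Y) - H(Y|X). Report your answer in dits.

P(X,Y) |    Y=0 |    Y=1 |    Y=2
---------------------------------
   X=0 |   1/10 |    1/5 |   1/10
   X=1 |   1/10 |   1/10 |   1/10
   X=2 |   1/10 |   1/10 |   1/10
I(X;Y) = 0.0060 dits

Mutual information has multiple equivalent forms:
- I(X;Y) = H(X) - H(X|Y)
- I(X;Y) = H(Y) - H(Y|X)
- I(X;Y) = H(X) + H(Y) - H(X,Y)

Computing all quantities:
H(X) = 0.4729, H(Y) = 0.4729, H(X,Y) = 0.9398
H(X|Y) = 0.4669, H(Y|X) = 0.4669

Verification:
H(X) - H(X|Y) = 0.4729 - 0.4669 = 0.0060
H(Y) - H(Y|X) = 0.4729 - 0.4669 = 0.0060
H(X) + H(Y) - H(X,Y) = 0.4729 + 0.4729 - 0.9398 = 0.0060

All forms give I(X;Y) = 0.0060 dits. ✓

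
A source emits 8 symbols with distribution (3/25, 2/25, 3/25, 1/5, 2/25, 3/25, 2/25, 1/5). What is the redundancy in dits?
0.0287 dits

Redundancy measures how far a source is from maximum entropy:
R = H_max - H(X)

Maximum entropy for 8 symbols: H_max = log_10(8) = 0.9031 dits
Actual entropy: H(X) = 0.8743 dits
Redundancy: R = 0.9031 - 0.8743 = 0.0287 dits

This redundancy represents potential for compression: the source could be compressed by 0.0287 dits per symbol.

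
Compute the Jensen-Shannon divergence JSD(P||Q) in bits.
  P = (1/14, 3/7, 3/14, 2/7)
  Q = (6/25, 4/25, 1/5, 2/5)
0.0877 bits

Jensen-Shannon divergence is:
JSD(P||Q) = 0.5 × D_KL(P||M) + 0.5 × D_KL(Q||M)
where M = 0.5 × (P + Q) is the mixture distribution.

M = 0.5 × (1/14, 3/7, 3/14, 2/7) + 0.5 × (6/25, 4/25, 1/5, 2/5) = (0.155714, 0.294286, 0.207143, 12/35)

D_KL(P||M) = 0.0874 bits
D_KL(Q||M) = 0.0880 bits

JSD(P||Q) = 0.5 × 0.0874 + 0.5 × 0.0880 = 0.0877 bits

Unlike KL divergence, JSD is symmetric and bounded: 0 ≤ JSD ≤ log(2).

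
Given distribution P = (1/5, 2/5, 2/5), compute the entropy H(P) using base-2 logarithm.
1.5219 bits

Shannon entropy is H(X) = -Σ p(x) log p(x).

For P = (1/5, 2/5, 2/5):
H = -1/5 × log_2(1/5) -2/5 × log_2(2/5) -2/5 × log_2(2/5)
H = 1.5219 bits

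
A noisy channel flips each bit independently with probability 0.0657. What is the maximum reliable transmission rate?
0.6503 bits

For a binary symmetric channel (BSC) with error probability p:
Capacity C = 1 - H(p) bits per symbol

where H(p) = -p log₂(p) - (1-p) log₂(1-p) is the binary entropy function.

H(0.0657) = 0.3497 bits
C = 1 - 0.3497 = 0.6503 bits per symbol

This means we can reliably transmit up to 0.6503 bits of information per channel use.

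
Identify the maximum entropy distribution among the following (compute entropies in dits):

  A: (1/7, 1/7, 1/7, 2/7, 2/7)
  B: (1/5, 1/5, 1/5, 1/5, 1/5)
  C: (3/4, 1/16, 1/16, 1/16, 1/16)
B

For a discrete distribution over n outcomes, entropy is maximized by the uniform distribution.

Computing entropies:
H(A) = 0.6731 dits
H(B) = 0.6990 dits
H(C) = 0.3947 dits

The uniform distribution (where all probabilities equal 1/5) achieves the maximum entropy of log_10(5) = 0.6990 dits.

Distribution B has the highest entropy.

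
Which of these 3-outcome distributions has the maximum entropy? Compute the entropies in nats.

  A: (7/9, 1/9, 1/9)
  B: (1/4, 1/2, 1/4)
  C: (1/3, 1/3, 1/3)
C

For a discrete distribution over n outcomes, entropy is maximized by the uniform distribution.

Computing entropies:
H(A) = 0.6837 nats
H(B) = 1.0397 nats
H(C) = 1.0986 nats

The uniform distribution (where all probabilities equal 1/3) achieves the maximum entropy of log_e(3) = 1.0986 nats.

Distribution C has the highest entropy.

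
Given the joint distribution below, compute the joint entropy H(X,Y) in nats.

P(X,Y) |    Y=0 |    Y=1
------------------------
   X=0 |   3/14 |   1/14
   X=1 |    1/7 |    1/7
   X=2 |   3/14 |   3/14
1.7348 nats

Joint entropy is H(X,Y) = -Σ_{x,y} p(x,y) log p(x,y).

Summing over all non-zero entries:
H(X,Y) = -[3/14·log_e(3/14) + 1/14·log_e(1/14) + 1/7·log_e(1/7) + 1/7·log_e(1/7) + 3/14·log_e(3/14) + 3/14·log_e(3/14)]
H(X,Y) = 1.7348 nats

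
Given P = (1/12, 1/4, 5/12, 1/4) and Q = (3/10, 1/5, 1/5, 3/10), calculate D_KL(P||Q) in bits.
0.3019 bits

KL divergence: D_KL(P||Q) = Σ p(x) log(p(x)/q(x))

Computing term by term:
  x=0: 1/12 × log_2[(1/12)/(3/10)] = 1/12 × -1.8480 = -0.1540
  x=1: 1/4 × log_2[(1/4)/(1/5)] = 1/4 × 0.3219 = 0.0805
  x=2: 5/12 × log_2[(5/12)/(1/5)] = 5/12 × 1.0589 = 0.4412
  x=3: 1/4 × log_2[(1/4)/(3/10)] = 1/4 × -0.2630 = -0.0658

D_KL(P||Q) = 0.3019 bits

Note: KL divergence is always non-negative and equals 0 iff P = Q.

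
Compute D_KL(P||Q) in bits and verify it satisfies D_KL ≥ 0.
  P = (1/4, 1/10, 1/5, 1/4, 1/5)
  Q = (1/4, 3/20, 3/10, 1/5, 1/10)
0.1050 bits

KL divergence satisfies the Gibbs inequality: D_KL(P||Q) ≥ 0 for all distributions P, Q.

D_KL(P||Q) = Σ p(x) log(p(x)/q(x))
Term by term:
  x=0: 1/4 × log_2[(1/4)/(1/4)] = 0.0000
  x=1: 1/10 × log_2[(1/10)/(3/20)] = -0.0585
  x=2: 1/5 × log_2[(1/5)/(3/10)] = -0.1170
  x=3: 1/4 × log_2[(1/4)/(1/5)] = 0.0805
  x=4: 1/5 × log_2[(1/5)/(1/10)] = 0.2000
D_KL(P||Q) = 0.1050 bits

D_KL(P||Q) = 0.1050 ≥ 0 ✓

This non-negativity is a fundamental property: relative entropy cannot be negative because it measures how different Q is from P.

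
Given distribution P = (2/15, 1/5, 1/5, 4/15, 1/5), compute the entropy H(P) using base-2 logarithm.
2.2892 bits

Shannon entropy is H(X) = -Σ p(x) log p(x).

For P = (2/15, 1/5, 1/5, 4/15, 1/5):
H = -2/15 × log_2(2/15) -1/5 × log_2(1/5) -1/5 × log_2(1/5) -4/15 × log_2(4/15) -1/5 × log_2(1/5)
H = 2.2892 bits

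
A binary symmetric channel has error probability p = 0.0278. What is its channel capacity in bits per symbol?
0.8168 bits

For a binary symmetric channel (BSC) with error probability p:
Capacity C = 1 - H(p) bits per symbol

where H(p) = -p log₂(p) - (1-p) log₂(1-p) is the binary entropy function.

H(0.0278) = 0.1832 bits
C = 1 - 0.1832 = 0.8168 bits per symbol

This means we can reliably transmit up to 0.8168 bits of information per channel use.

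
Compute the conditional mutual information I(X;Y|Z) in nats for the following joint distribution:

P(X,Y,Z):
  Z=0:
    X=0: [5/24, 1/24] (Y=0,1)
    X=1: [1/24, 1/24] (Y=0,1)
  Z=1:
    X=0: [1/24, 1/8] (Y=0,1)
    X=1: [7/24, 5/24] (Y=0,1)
0.0458 nats

Conditional mutual information: I(X;Y|Z) = H(X|Z) + H(Y|Z) - H(X,Y|Z)

H(Z) = 0.6365
H(X,Z) = 1.1988 → H(X|Z) = 0.5623
H(Y,Z) = 1.2861 → H(Y|Z) = 0.6495
H(X,Y,Z) = 1.8026 → H(X,Y|Z) = 1.1661

I(X;Y|Z) = 0.5623 + 0.6495 - 1.1661 = 0.0458 nats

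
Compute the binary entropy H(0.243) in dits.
0.2408 dits

The binary entropy function is:
H(p) = -p log(p) - (1-p) log(1-p)

H(0.243) = -0.243 × log_10(0.243) - 0.757 × log_10(0.757)
H(0.243) = 0.2408 dits

Note: Binary entropy is maximized at p=0.5 (H=1 bit) and minimized at p=0 or p=1 (H=0).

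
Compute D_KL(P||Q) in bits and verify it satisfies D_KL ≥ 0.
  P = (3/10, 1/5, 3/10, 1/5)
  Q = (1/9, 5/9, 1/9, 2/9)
0.5346 bits

KL divergence satisfies the Gibbs inequality: D_KL(P||Q) ≥ 0 for all distributions P, Q.

D_KL(P||Q) = Σ p(x) log(p(x)/q(x))
Term by term:
  x=0: 3/10 × log_2[(3/10)/(1/9)] = 0.4299
  x=1: 1/5 × log_2[(1/5)/(5/9)] = -0.2948
  x=2: 3/10 × log_2[(3/10)/(1/9)] = 0.4299
  x=3: 1/5 × log_2[(1/5)/(2/9)] = -0.0304
D_KL(P||Q) = 0.5346 bits

D_KL(P||Q) = 0.5346 ≥ 0 ✓

This non-negativity is a fundamental property: relative entropy cannot be negative because it measures how different Q is from P.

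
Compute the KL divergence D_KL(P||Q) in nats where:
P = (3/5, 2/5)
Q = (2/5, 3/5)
0.0811 nats

KL divergence: D_KL(P||Q) = Σ p(x) log(p(x)/q(x))

Computing term by term:
  x=0: 3/5 × log_e[(3/5)/(2/5)] = 3/5 × 0.4055 = 0.2433
  x=1: 2/5 × log_e[(2/5)/(3/5)] = 2/5 × -0.4055 = -0.1622

D_KL(P||Q) = 0.0811 nats

Note: KL divergence is always non-negative and equals 0 iff P = Q.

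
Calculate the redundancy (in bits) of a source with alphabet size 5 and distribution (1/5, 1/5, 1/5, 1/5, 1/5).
0.0000 bits

Redundancy measures how far a source is from maximum entropy:
R = H_max - H(X)

Maximum entropy for 5 symbols: H_max = log_2(5) = 2.3219 bits
Actual entropy: H(X) = 2.3219 bits
Redundancy: R = 2.3219 - 2.3219 = 0.0000 bits

This redundancy represents potential for compression: the source could be compressed by 0.0000 bits per symbol.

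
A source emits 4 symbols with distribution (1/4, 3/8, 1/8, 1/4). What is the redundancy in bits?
0.0944 bits

Redundancy measures how far a source is from maximum entropy:
R = H_max - H(X)

Maximum entropy for 4 symbols: H_max = log_2(4) = 2.0000 bits
Actual entropy: H(X) = 1.9056 bits
Redundancy: R = 2.0000 - 1.9056 = 0.0944 bits

This redundancy represents potential for compression: the source could be compressed by 0.0944 bits per symbol.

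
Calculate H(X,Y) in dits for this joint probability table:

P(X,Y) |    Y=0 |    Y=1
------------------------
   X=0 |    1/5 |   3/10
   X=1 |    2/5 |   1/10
0.5558 dits

Joint entropy is H(X,Y) = -Σ_{x,y} p(x,y) log p(x,y).

Summing over all non-zero entries:
H(X,Y) = -[1/5·log_10(1/5) + 3/10·log_10(3/10) + 2/5·log_10(2/5) + 1/10·log_10(1/10)]
H(X,Y) = 0.5558 dits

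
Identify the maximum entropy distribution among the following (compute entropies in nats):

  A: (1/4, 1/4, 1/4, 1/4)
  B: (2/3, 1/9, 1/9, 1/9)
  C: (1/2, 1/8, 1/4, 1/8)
A

For a discrete distribution over n outcomes, entropy is maximized by the uniform distribution.

Computing entropies:
H(A) = 1.3863 nats
H(B) = 1.0027 nats
H(C) = 1.2130 nats

The uniform distribution (where all probabilities equal 1/4) achieves the maximum entropy of log_e(4) = 1.3863 nats.

Distribution A has the highest entropy.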